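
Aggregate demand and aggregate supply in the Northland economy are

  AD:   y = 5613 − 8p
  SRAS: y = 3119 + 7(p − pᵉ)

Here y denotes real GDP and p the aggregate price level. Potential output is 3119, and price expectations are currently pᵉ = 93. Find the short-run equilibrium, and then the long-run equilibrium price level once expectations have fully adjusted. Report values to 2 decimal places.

Short run: p = 209.67, y = 3935.67. Long run: p = 311.75.

Short run: with pᵉ = 93, SRAS is y = 2468 + 7p. Setting AD = SRAS gives 3145 = 15p, so p = 209.67 and y = 5613 − 8p = 3935.67.
Output 3935.67 is above potential 3119, so over time expected prices rise and SRAS shifts left until y returns to 3119.
Long run: y = 3119 on the AD curve gives 3119 = 5613 − 8p, so p = 311.75.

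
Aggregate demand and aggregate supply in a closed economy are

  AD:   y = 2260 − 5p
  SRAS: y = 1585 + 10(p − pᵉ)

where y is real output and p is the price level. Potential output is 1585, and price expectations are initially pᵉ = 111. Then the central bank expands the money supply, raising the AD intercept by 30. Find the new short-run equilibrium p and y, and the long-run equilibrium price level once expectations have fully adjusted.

Short run: p = 121, y = 1685. Long run: p = 141.

AD shifts right: new AD is y = 2290 − 5p. With pᵉ = 111, SRAS is y = 475 + 10p.
Short run: 2290 − 5p = 475 + 10p gives 1815 = 15p, so p = 121 and y = 2290 − 5·121 = 1685.
y = 1685 is above potential 1585; expectations adjust and SRAS shifts left until y = 1585.
Long run: on the new AD curve, 1585 = 2290 − 5p gives p = 141.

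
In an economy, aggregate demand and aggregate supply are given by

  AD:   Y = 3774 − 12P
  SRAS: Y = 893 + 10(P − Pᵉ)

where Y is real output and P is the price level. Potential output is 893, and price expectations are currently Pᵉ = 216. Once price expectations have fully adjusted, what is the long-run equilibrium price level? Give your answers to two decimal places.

Short run: with Pᵉ = 216, SRAS is Y = 10P − 1267. Setting AD = SRAS gives 5041 = 22P, so P = 229.14 and Y = 3774 − 12P = 1024.36.
Output 1024.36 is above potential 893, so over time expected prices rise and SRAS shifts left until Y returns to 893.
Long run: Y = 893 on the AD curve gives 893 = 3774 − 12P, so P = 240.08.

Long-run P = 240.08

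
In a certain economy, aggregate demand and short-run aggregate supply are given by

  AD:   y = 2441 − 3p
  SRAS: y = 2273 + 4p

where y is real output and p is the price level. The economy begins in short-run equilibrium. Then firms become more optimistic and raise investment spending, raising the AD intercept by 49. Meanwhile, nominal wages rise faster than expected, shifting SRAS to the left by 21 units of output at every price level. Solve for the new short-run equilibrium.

p = 34, y = 2388

After both shocks: AD is y = 2490 − 3p and SRAS is y = 2252 + 4p.
Setting them equal: 238 = 7p, so p = 34.
y = 2490 − 3·34 = 2388.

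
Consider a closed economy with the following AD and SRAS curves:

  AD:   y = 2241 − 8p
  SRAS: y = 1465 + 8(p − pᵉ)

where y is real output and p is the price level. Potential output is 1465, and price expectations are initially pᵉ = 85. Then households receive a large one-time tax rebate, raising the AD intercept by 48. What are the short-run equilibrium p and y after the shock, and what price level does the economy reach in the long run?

AD shifts right: new AD is y = 2289 − 8p. With pᵉ = 85, SRAS is y = 785 + 8p.
Short run: 2289 − 8p = 785 + 8p gives 1504 = 16p, so p = 94 and y = 2289 − 8·94 = 1537.
y = 1537 is above potential 1465; expectations adjust and SRAS shifts left until y = 1465.
Long run: on the new AD curve, 1465 = 2289 − 8p gives p = 103.

Short run: p = 94, y = 1537. Long run: p = 103.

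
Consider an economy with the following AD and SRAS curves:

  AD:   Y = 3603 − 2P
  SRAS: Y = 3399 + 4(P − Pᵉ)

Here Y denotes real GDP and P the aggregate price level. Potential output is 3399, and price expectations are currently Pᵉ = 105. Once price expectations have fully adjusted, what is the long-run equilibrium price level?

Short run: with Pᵉ = 105, SRAS is Y = 2979 + 4P. Setting AD = SRAS gives 624 = 6P, so P = 104 and Y = 3603 − 2·104 = 3395.
Output 3395 is below potential 3399, so over time expected prices fall and SRAS shifts right until Y returns to 3399.
Long run: Y = 3399 on the AD curve gives 3399 = 3603 − 2P, so P = 102.

Long-run P = 102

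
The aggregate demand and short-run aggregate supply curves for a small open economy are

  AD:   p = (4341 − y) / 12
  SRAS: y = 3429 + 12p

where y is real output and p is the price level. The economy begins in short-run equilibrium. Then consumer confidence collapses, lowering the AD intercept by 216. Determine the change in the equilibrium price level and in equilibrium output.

This is a negative demand shock: AD shifts left.
New AD: y = 4125 − 12p.
Set AD = SRAS: 4125 − 12p = 3429 + 12p, so 696 = 24p and p = 29.
y = 4125 − 12·29 = 3777.
Initially p = 38, y = 3885, so Δp = -9 and Δy = -108.

Δp = -9, Δy = -108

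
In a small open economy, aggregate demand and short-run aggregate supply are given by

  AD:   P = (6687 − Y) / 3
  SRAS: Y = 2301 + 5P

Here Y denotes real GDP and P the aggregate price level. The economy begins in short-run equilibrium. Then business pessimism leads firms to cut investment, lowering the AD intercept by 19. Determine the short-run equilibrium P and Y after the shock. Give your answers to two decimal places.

P = 545.88, Y = 5030.38

This is a negative demand shock: AD shifts left.
New AD: Y = 6668 − 3P.
Set AD = SRAS: 6668 − 3P = 2301 + 5P, so 4367 = 8P and P = 545.88.
Substituting into AD, Y = 5030.38.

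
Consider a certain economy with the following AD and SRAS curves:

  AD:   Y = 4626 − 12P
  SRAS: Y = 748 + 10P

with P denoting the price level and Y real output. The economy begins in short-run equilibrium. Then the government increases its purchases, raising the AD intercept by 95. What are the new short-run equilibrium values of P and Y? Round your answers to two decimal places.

P = 180.59, Y = 2553.91

This is a positive demand shock: AD shifts right.
New AD: Y = 4721 − 12P.
Set AD = SRAS: 4721 − 12P = 748 + 10P, so 3973 = 22P and P = 180.59.
Substituting into AD, Y = 2553.91.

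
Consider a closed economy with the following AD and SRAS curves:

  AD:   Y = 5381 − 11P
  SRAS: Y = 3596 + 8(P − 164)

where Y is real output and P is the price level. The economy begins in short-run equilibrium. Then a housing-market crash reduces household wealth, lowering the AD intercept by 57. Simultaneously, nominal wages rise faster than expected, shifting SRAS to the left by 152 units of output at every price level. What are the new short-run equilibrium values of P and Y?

P = 168, Y = 3476

After both shocks: AD is Y = 5324 − 11P and SRAS is Y = 2132 + 8P.
Setting them equal: 3192 = 19P, so P = 168.
Y = 5324 − 11·168 = 3476.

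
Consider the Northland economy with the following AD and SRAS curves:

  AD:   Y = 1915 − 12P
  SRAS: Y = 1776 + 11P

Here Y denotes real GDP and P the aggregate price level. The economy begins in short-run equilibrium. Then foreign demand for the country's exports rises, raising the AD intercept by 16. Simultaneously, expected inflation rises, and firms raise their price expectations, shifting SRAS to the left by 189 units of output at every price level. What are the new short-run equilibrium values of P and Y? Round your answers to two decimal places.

After both shocks: AD is Y = 1931 − 12P and SRAS is Y = 1587 + 11P.
Setting them equal: 344 = 23P, so P = 14.96.
Substituting into AD, Y = 1751.52.

P = 14.96, Y = 1751.52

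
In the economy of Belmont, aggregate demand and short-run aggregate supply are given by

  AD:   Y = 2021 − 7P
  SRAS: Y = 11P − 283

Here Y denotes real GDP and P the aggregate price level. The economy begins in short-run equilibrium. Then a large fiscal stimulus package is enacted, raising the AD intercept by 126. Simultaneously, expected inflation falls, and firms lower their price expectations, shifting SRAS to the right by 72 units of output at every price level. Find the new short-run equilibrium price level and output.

P = 131, Y = 1230

After both shocks: AD is Y = 2147 − 7P and SRAS is Y = 11P − 211.
Setting them equal: 2358 = 18P, so P = 131.
Y = 2147 − 7·131 = 1230.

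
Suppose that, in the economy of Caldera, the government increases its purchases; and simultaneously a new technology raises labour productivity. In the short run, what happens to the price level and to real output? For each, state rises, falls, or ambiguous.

Price level: ambiguous; output: rises

The first event is a positive demand shock: AD shifts right, which by itself pushes P up and Y up.
The second is a favourable supply shock: SRAS shifts right, which by itself pushes P down and Y up.
The two shocks push P in opposite directions, so the effect on P is ambiguous. Both shocks push Y up, so Y rises.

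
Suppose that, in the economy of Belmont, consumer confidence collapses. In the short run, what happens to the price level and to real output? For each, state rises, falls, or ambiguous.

This is a negative demand shock: AD shifts left.
Moving along the upward-sloping SRAS curve, P falls and Y falls.

Price level: falls; output: falls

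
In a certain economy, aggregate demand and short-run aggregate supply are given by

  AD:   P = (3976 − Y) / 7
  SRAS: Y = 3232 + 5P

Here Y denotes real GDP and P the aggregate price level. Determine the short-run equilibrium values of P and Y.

P = 62, Y = 3542

Rearrange AD to Y = 3976 − 7P.
Set AD = SRAS: 3976 − 7P = 3232 + 5P, so 744 = 12P and P = 62.
Then Y = 3976 − 7·62 = 3542.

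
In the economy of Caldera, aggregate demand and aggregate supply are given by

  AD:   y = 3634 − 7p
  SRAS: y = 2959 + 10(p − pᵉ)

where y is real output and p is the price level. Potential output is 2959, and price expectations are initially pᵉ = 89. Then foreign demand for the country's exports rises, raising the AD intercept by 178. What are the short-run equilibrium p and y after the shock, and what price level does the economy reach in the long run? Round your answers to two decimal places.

AD shifts right: new AD is y = 3812 − 7p. With pᵉ = 89, SRAS is y = 2069 + 10p.
Short run: 3812 − 7p = 2069 + 10p gives 1743 = 17p, so p = 102.53 and y = 3812 − 7p = 3094.29.
y = 3094.29 is above potential 2959; expectations adjust and SRAS shifts left until y = 2959.
Long run: on the new AD curve, 2959 = 3812 − 7p gives p = 121.86.

Short run: p = 102.53, y = 3094.29. Long run: p = 121.86.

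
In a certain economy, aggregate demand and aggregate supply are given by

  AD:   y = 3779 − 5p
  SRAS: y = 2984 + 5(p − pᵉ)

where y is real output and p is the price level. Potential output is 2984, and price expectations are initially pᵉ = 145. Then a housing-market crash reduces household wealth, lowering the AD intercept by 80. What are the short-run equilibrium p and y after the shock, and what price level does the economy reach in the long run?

AD shifts left: new AD is y = 3699 − 5p. With pᵉ = 145, SRAS is y = 2259 + 5p.
Short run: 3699 − 5p = 2259 + 5p gives 1440 = 10p, so p = 144 and y = 3699 − 5·144 = 2979.
y = 2979 is below potential 2984; expectations adjust and SRAS shifts right until y = 2984.
Long run: on the new AD curve, 2984 = 3699 − 5p gives p = 143.

Short run: p = 144, y = 2979. Long run: p = 143.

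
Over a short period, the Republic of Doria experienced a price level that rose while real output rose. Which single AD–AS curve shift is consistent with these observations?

AD shifted right

P rose and Y rose. An AD shift moves P and Y in the same direction; an SRAS shift moves them in opposite directions.
Here P and Y moved in the same direction, so the AD curve shifted.
Since Y rose, AD shifted right.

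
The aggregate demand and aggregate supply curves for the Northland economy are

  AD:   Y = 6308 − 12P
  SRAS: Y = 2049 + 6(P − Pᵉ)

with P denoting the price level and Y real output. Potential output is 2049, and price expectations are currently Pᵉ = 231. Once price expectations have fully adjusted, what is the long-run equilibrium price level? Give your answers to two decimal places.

Long-run P = 354.92

Short run: with Pᵉ = 231, SRAS is Y = 663 + 6P. Setting AD = SRAS gives 5645 = 18P, so P = 313.61 and Y = 6308 − 12P = 2544.67.
Output 2544.67 is above potential 2049, so over time expected prices rise and SRAS shifts left until Y returns to 2049.
Long run: Y = 2049 on the AD curve gives 2049 = 6308 − 12P, so P = 354.92.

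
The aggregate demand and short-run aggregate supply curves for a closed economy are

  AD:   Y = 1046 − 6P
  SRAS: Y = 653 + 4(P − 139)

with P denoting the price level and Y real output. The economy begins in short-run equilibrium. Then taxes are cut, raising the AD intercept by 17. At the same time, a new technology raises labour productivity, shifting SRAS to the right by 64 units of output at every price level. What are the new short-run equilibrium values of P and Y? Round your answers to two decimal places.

After both shocks: AD is Y = 1063 − 6P and SRAS is Y = 161 + 4P.
Setting them equal: 902 = 10P, so P = 90.20.
Substituting into AD, Y = 521.80.

P = 90.20, Y = 521.80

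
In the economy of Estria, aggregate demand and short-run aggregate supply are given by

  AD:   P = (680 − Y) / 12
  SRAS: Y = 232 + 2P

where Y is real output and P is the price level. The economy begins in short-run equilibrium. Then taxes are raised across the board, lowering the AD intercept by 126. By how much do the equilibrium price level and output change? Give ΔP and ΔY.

ΔP = -9, ΔY = -18

This is a negative demand shock: AD shifts left.
New AD: Y = 554 − 12P.
Set AD = SRAS: 554 − 12P = 232 + 2P, so 322 = 14P and P = 23.
Y = 554 − 12·23 = 278.
Initially P = 32, Y = 296, so ΔP = -9 and ΔY = -18.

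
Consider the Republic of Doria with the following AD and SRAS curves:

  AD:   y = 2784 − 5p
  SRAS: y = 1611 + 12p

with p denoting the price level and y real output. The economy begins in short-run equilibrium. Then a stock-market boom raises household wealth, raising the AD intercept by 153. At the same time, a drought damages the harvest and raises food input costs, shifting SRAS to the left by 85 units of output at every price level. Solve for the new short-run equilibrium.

After both shocks: AD is y = 2937 − 5p and SRAS is y = 1526 + 12p.
Setting them equal: 1411 = 17p, so p = 83.
y = 2937 − 5·83 = 2522.

p = 83, y = 2522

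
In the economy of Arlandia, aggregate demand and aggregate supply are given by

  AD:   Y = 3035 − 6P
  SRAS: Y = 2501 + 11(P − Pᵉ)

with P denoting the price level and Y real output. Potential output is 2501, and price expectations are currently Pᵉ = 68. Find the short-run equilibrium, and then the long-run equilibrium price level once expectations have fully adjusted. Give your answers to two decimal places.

Short run: P = 75.41, Y = 2582.53. Long run: P = 89.00.

Short run: with Pᵉ = 68, SRAS is Y = 1753 + 11P. Setting AD = SRAS gives 1282 = 17P, so P = 75.41 and Y = 3035 − 6P = 2582.53.
Output 2582.53 is above potential 2501, so over time expected prices rise and SRAS shifts left until Y returns to 2501.
Long run: Y = 2501 on the AD curve gives 2501 = 3035 − 6P, so P = 89.00.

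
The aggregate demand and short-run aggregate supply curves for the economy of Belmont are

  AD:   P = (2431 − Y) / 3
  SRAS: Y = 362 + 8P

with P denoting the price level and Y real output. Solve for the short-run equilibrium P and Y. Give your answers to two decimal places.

P = 188.09, Y = 1866.73

Rearrange AD to Y = 2431 − 3P.
Set AD = SRAS: 2431 − 3P = 362 + 8P, so 2069 = 11P and P = 188.09.
Substituting into AD, Y = 2431 − 3P = 1866.73.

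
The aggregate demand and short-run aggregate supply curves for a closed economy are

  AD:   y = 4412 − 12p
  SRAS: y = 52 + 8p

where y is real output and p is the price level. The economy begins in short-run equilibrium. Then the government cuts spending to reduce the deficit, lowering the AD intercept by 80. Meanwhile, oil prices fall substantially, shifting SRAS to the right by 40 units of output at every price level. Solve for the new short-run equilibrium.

p = 212, y = 1788

After both shocks: AD is y = 4332 − 12p and SRAS is y = 92 + 8p.
Setting them equal: 4240 = 20p, so p = 212.
y = 4332 − 12·212 = 1788.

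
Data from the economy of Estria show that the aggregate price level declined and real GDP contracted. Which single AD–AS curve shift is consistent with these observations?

AD shifted left

P fell and Y fell. An AD shift moves P and Y in the same direction; an SRAS shift moves them in opposite directions.
Here P and Y moved in the same direction, so the AD curve shifted.
Since Y fell, AD shifted left.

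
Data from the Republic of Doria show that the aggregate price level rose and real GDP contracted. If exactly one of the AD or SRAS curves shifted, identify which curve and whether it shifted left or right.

P rose and Y fell. An AD shift moves P and Y in the same direction; an SRAS shift moves them in opposite directions.
Here P and Y moved in opposite directions, so the SRAS curve shifted.
Since Y fell, SRAS shifted left.

SRAS shifted left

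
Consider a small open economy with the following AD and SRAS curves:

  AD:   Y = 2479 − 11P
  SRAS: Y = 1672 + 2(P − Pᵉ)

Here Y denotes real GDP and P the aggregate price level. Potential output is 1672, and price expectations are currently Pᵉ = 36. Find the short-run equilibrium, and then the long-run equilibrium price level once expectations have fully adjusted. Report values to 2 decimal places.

Short run: P = 67.62, Y = 1735.23. Long run: P = 73.36.

Short run: with Pᵉ = 36, SRAS is Y = 1600 + 2P. Setting AD = SRAS gives 879 = 13P, so P = 67.62 and Y = 2479 − 11P = 1735.23.
Output 1735.23 is above potential 1672, so over time expected prices rise and SRAS shifts left until Y returns to 1672.
Long run: Y = 1672 on the AD curve gives 1672 = 2479 − 11P, so P = 73.36.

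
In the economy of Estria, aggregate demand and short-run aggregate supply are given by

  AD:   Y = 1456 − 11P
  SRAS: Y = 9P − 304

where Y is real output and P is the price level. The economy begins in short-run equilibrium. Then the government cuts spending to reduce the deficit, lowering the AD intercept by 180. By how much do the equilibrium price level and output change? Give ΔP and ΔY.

ΔP = -9, ΔY = -81

This is a negative demand shock: AD shifts left.
New AD: Y = 1276 − 11P.
Set AD = SRAS: 1276 − 11P = 9P − 304, so 1580 = 20P and P = 79.
Y = 1276 − 11·79 = 407.
Initially P = 88, Y = 488, so ΔP = -9 and ΔY = -81.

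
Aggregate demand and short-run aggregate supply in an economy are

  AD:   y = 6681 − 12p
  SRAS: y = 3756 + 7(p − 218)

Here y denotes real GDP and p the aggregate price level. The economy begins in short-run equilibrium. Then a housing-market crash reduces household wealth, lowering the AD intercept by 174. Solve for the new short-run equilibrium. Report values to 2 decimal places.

This is a negative demand shock: AD shifts left.
New AD: y = 6507 − 12p.
SRAS can be written y = 2230 + 7p.
Set AD = SRAS: 6507 − 12p = 2230 + 7p, so 4277 = 19p and p = 225.11.
Substituting into AD, y = 3805.74.

p = 225.11, y = 3805.74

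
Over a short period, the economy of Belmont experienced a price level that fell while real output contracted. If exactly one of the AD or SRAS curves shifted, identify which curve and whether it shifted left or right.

AD shifted left

P fell and Y fell. An AD shift moves P and Y in the same direction; an SRAS shift moves them in opposite directions.
Here P and Y moved in the same direction, so the AD curve shifted.
Since Y fell, AD shifted left.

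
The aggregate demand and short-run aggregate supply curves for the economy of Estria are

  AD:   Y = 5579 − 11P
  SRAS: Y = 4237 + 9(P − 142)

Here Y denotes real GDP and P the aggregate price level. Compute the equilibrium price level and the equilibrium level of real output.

Write SRAS as Y = 4237 + 9P − 1278 = 2959 + 9P.
Set AD = SRAS: 5579 − 11P = 2959 + 9P, so 2620 = 20P and P = 131.
Then Y = 5579 − 11·131 = 4138.

P = 131, Y = 4138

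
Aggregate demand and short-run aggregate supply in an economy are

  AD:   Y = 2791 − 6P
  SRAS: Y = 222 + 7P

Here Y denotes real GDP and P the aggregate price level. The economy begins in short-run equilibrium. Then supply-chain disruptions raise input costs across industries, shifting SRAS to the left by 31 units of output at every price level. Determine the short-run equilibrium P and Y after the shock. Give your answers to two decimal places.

P = 200.00, Y = 1591.00

This is a negative supply shock: SRAS shifts left.
New SRAS: Y = 191 + 7P.
Set AD = SRAS: 2791 − 6P = 191 + 7P, so 2600 = 13P and P = 200.00.
Substituting into AD, Y = 1591.00.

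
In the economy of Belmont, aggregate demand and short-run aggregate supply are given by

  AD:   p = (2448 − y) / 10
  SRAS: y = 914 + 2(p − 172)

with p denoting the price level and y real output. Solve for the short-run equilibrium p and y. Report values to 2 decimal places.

Write SRAS as y = 914 + 2p − 344 = 570 + 2p.
Rearrange AD to y = 2448 − 10p.
Set AD = SRAS: 2448 − 10p = 570 + 2p, so 1878 = 12p and p = 156.50.
Substituting into AD, y = 2448 − 10p = 883.00.

p = 156.50, y = 883.00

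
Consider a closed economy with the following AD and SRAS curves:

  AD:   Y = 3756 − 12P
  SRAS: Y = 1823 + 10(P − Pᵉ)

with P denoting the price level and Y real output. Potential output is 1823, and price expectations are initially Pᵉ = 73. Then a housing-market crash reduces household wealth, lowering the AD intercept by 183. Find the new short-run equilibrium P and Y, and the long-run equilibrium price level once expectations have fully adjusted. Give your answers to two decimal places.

AD shifts left: new AD is Y = 3573 − 12P. With Pᵉ = 73, SRAS is Y = 1093 + 10P.
Short run: 3573 − 12P = 1093 + 10P gives 2480 = 22P, so P = 112.73 and Y = 3573 − 12P = 2220.27.
Y = 2220.27 is above potential 1823; expectations adjust and SRAS shifts left until Y = 1823.
Long run: on the new AD curve, 1823 = 3573 − 12P gives P = 145.83.

Short run: P = 112.73, Y = 2220.27. Long run: P = 145.83.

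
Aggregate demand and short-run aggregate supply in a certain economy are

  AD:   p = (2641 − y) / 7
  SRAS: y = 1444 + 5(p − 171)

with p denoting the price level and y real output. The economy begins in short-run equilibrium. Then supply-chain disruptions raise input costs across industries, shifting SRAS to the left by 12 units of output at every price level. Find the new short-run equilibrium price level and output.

p = 172, y = 1437

This is a negative supply shock: SRAS shifts left.
New SRAS: y = 577 + 5p.
Set AD = SRAS: 2641 − 7p = 577 + 5p, so 2064 = 12p and p = 172.
y = 2641 − 7·172 = 1437.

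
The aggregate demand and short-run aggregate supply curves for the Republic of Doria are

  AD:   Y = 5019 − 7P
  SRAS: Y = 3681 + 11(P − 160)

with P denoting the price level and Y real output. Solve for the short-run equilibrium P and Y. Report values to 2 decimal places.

P = 172.11, Y = 3814.22

Write SRAS as Y = 3681 + 11P − 1760 = 1921 + 11P.
Set AD = SRAS: 5019 − 7P = 1921 + 11P, so 3098 = 18P and P = 172.11.
Substituting into AD, Y = 5019 − 7P = 3814.22.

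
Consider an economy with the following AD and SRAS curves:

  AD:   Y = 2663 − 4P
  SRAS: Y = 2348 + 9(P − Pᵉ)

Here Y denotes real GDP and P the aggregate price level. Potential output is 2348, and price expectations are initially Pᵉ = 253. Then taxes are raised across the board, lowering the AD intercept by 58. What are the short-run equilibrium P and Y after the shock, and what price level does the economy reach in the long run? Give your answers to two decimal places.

AD shifts left: new AD is Y = 2605 − 4P. With Pᵉ = 253, SRAS is Y = 71 + 9P.
Short run: 2605 − 4P = 71 + 9P gives 2534 = 13P, so P = 194.92 and Y = 2605 − 4P = 1825.31.
Y = 1825.31 is below potential 2348; expectations adjust and SRAS shifts right until Y = 2348.
Long run: on the new AD curve, 2348 = 2605 − 4P gives P = 64.25.

Short run: P = 194.92, Y = 1825.31. Long run: P = 64.25.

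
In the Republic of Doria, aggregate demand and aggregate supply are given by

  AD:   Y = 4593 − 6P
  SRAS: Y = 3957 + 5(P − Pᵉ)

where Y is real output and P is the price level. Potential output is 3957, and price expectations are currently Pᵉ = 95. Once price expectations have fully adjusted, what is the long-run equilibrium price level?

Long-run P = 106

Short run: with Pᵉ = 95, SRAS is Y = 3482 + 5P. Setting AD = SRAS gives 1111 = 11P, so P = 101 and Y = 4593 − 6·101 = 3987.
Output 3987 is above potential 3957, so over time expected prices rise and SRAS shifts left until Y returns to 3957.
Long run: Y = 3957 on the AD curve gives 3957 = 4593 − 6P, so P = 106.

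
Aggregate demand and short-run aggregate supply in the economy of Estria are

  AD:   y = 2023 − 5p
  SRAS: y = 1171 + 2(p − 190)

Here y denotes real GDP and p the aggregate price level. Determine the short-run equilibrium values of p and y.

Write SRAS as y = 1171 + 2p − 380 = 791 + 2p.
Set AD = SRAS: 2023 − 5p = 791 + 2p, so 1232 = 7p and p = 176.
Then y = 2023 − 5·176 = 1143.

p = 176, y = 1143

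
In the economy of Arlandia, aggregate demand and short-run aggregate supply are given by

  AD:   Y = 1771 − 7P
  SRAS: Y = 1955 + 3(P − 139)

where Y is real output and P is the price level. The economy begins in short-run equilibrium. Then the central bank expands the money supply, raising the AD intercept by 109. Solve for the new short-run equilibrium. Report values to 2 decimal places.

P = 34.20, Y = 1640.60

This is a positive demand shock: AD shifts right.
New AD: Y = 1880 − 7P.
SRAS can be written Y = 1538 + 3P.
Set AD = SRAS: 1880 − 7P = 1538 + 3P, so 342 = 10P and P = 34.20.
Substituting into AD, Y = 1640.60.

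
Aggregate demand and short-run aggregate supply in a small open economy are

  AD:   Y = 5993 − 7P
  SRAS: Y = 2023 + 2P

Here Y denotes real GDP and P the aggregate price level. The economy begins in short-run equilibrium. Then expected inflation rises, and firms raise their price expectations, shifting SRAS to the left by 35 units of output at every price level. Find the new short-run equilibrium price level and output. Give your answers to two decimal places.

P = 445.00, Y = 2878.00

This is a negative supply shock: SRAS shifts left.
New SRAS: Y = 1988 + 2P.
Set AD = SRAS: 5993 − 7P = 1988 + 2P, so 4005 = 9P and P = 445.00.
Substituting into AD, Y = 2878.00.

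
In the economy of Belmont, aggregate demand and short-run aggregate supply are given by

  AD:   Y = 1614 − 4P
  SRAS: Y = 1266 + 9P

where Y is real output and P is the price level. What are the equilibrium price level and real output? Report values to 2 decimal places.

Set AD = SRAS: 1614 − 4P = 1266 + 9P, so 348 = 13P and P = 26.77.
Substituting into AD, Y = 1614 − 4P = 1506.92.

P = 26.77, Y = 1506.92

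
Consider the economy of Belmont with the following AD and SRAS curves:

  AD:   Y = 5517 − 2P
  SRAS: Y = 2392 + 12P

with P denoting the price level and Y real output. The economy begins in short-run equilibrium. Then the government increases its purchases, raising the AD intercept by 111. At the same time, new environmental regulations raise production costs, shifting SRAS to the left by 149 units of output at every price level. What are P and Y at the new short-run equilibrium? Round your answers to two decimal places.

P = 241.79, Y = 5144.43

After both shocks: AD is Y = 5628 − 2P and SRAS is Y = 2243 + 12P.
Setting them equal: 3385 = 14P, so P = 241.79.
Substituting into AD, Y = 5144.43.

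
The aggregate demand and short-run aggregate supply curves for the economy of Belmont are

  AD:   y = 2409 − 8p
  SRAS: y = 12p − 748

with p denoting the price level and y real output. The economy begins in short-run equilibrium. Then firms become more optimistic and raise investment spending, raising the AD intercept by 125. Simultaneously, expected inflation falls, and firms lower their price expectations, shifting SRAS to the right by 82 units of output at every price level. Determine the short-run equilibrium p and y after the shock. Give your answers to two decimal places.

p = 160.00, y = 1254.00

After both shocks: AD is y = 2534 − 8p and SRAS is y = 12p − 666.
Setting them equal: 3200 = 20p, so p = 160.00.
Substituting into AD, y = 1254.00.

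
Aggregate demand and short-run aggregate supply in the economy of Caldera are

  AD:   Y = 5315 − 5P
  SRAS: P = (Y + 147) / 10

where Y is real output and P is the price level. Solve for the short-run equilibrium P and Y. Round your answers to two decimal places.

Rearrange SRAS to Y = 10P − 147.
Set AD = SRAS: 5315 − 5P = 10P − 147, so 5462 = 15P and P = 364.13.
Substituting into AD, Y = 5315 − 5P = 3494.33.

P = 364.13, Y = 3494.33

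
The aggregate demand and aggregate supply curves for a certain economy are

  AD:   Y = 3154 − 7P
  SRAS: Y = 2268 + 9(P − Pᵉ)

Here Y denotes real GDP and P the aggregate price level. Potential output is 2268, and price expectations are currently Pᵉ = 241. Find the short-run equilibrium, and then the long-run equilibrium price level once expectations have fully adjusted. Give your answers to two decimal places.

Short run: with Pᵉ = 241, SRAS is Y = 99 + 9P. Setting AD = SRAS gives 3055 = 16P, so P = 190.94 and Y = 3154 − 7P = 1817.44.
Output 1817.44 is below potential 2268, so over time expected prices fall and SRAS shifts right until Y returns to 2268.
Long run: Y = 2268 on the AD curve gives 2268 = 3154 − 7P, so P = 126.57.

Short run: P = 190.94, Y = 1817.44. Long run: P = 126.57.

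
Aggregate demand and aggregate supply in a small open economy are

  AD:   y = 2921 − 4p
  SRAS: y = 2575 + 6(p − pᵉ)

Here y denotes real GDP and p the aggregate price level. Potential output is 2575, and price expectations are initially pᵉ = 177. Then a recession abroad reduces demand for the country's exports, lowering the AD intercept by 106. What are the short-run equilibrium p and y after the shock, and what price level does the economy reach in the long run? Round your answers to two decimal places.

Short run: p = 130.20, y = 2294.20. Long run: p = 60.00.

AD shifts left: new AD is y = 2815 − 4p. With pᵉ = 177, SRAS is y = 1513 + 6p.
Short run: 2815 − 4p = 1513 + 6p gives 1302 = 10p, so p = 130.20 and y = 2815 − 4p = 2294.20.
y = 2294.20 is below potential 2575; expectations adjust and SRAS shifts right until y = 2575.
Long run: on the new AD curve, 2575 = 2815 − 4p gives p = 60.00.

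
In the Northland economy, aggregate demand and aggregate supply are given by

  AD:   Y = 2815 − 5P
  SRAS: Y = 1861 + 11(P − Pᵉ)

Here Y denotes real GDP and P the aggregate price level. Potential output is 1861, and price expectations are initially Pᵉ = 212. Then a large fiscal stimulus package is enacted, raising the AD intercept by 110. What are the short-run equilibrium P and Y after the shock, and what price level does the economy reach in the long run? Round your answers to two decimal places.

Short run: P = 212.25, Y = 1863.75. Long run: P = 212.80.

AD shifts right: new AD is Y = 2925 − 5P. With Pᵉ = 212, SRAS is Y = 11P − 471.
Short run: 2925 − 5P = 11P − 471 gives 3396 = 16P, so P = 212.25 and Y = 2925 − 5P = 1863.75.
Y = 1863.75 is above potential 1861; expectations adjust and SRAS shifts left until Y = 1861.
Long run: on the new AD curve, 1861 = 2925 − 5P gives P = 212.80.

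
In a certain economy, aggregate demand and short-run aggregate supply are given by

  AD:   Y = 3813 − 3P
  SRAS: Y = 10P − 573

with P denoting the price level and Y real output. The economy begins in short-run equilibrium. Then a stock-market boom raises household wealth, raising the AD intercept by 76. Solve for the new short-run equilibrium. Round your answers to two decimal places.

This is a positive demand shock: AD shifts right.
New AD: Y = 3889 − 3P.
Set AD = SRAS: 3889 − 3P = 10P − 573, so 4462 = 13P and P = 343.23.
Substituting into AD, Y = 2859.31.

P = 343.23, Y = 2859.31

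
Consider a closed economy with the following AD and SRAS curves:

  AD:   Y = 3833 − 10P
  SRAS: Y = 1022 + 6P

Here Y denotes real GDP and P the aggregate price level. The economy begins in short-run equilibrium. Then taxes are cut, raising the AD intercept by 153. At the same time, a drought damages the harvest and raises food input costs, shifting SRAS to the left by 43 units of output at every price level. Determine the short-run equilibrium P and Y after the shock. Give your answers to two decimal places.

After both shocks: AD is Y = 3986 − 10P and SRAS is Y = 979 + 6P.
Setting them equal: 3007 = 16P, so P = 187.94.
Substituting into AD, Y = 2106.63.

P = 187.94, Y = 2106.63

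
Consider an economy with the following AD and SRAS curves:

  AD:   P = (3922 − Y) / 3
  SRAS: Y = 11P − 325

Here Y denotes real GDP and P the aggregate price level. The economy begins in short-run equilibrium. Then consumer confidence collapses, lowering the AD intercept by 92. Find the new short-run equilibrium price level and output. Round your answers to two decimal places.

P = 296.79, Y = 2939.64

This is a negative demand shock: AD shifts left.
New AD: Y = 3830 − 3P.
Set AD = SRAS: 3830 − 3P = 11P − 325, so 4155 = 14P and P = 296.79.
Substituting into AD, Y = 2939.64.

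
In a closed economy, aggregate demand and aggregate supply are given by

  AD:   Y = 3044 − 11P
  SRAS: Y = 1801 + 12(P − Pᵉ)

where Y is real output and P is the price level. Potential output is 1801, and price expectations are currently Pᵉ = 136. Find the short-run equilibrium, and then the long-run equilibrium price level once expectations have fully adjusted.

Short run: P = 125, Y = 1669. Long run: P = 113.

Short run: with Pᵉ = 136, SRAS is Y = 169 + 12P. Setting AD = SRAS gives 2875 = 23P, so P = 125 and Y = 3044 − 11·125 = 1669.
Output 1669 is below potential 1801, so over time expected prices fall and SRAS shifts right until Y returns to 1801.
Long run: Y = 1801 on the AD curve gives 1801 = 3044 − 11P, so P = 113.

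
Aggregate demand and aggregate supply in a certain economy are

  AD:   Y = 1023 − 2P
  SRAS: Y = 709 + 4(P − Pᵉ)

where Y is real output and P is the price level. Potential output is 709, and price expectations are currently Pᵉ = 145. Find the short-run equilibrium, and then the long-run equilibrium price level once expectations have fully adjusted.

Short run: P = 149, Y = 725. Long run: P = 157.

Short run: with Pᵉ = 145, SRAS is Y = 129 + 4P. Setting AD = SRAS gives 894 = 6P, so P = 149 and Y = 1023 − 2·149 = 725.
Output 725 is above potential 709, so over time expected prices rise and SRAS shifts left until Y returns to 709.
Long run: Y = 709 on the AD curve gives 709 = 1023 − 2P, so P = 157.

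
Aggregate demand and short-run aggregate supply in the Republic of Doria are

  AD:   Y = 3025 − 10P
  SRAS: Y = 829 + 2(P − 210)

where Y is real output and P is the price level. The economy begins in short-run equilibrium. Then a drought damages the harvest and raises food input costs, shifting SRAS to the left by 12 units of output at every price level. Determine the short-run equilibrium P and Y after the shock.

P = 219, Y = 835

This is a negative supply shock: SRAS shifts left.
New SRAS: Y = 397 + 2P.
Set AD = SRAS: 3025 − 10P = 397 + 2P, so 2628 = 12P and P = 219.
Y = 3025 − 10·219 = 835.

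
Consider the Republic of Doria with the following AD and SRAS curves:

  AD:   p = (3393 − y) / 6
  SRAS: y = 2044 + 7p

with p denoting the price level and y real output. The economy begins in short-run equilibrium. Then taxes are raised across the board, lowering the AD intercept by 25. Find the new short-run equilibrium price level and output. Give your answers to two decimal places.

p = 101.85, y = 2756.92

This is a negative demand shock: AD shifts left.
New AD: y = 3368 − 6p.
Set AD = SRAS: 3368 − 6p = 2044 + 7p, so 1324 = 13p and p = 101.85.
Substituting into AD, y = 2756.92.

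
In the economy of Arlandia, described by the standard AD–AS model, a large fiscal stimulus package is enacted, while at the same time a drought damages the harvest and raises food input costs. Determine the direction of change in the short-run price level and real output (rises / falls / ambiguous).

Price level: rises; output: ambiguous

The first event is a positive demand shock: AD shifts right, which by itself pushes P up and Y up.
The second is an adverse supply shock: SRAS shifts left, which by itself pushes P up and Y down.
Both shocks push P up, so P rises. The two shocks push Y in opposite directions, so the effect on Y is ambiguous.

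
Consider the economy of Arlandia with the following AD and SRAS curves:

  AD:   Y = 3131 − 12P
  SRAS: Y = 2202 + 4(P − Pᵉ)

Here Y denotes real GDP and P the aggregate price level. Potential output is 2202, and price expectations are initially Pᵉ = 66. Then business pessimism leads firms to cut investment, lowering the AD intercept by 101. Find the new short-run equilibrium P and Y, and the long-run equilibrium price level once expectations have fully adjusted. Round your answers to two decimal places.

AD shifts left: new AD is Y = 3030 − 12P. With Pᵉ = 66, SRAS is Y = 1938 + 4P.
Short run: 3030 − 12P = 1938 + 4P gives 1092 = 16P, so P = 68.25 and Y = 3030 − 12P = 2211.00.
Y = 2211.00 is above potential 2202; expectations adjust and SRAS shifts left until Y = 2202.
Long run: on the new AD curve, 2202 = 3030 − 12P gives P = 69.00.

Short run: P = 68.25, Y = 2211.00. Long run: P = 69.00.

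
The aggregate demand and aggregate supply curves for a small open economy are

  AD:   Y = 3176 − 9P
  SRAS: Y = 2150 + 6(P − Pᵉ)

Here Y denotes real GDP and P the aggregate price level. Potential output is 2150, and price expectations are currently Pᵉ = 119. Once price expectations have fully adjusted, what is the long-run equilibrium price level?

Long-run P = 114

Short run: with Pᵉ = 119, SRAS is Y = 1436 + 6P. Setting AD = SRAS gives 1740 = 15P, so P = 116 and Y = 3176 − 9·116 = 2132.
Output 2132 is below potential 2150, so over time expected prices fall and SRAS shifts right until Y returns to 2150.
Long run: Y = 2150 on the AD curve gives 2150 = 3176 − 9P, so P = 114.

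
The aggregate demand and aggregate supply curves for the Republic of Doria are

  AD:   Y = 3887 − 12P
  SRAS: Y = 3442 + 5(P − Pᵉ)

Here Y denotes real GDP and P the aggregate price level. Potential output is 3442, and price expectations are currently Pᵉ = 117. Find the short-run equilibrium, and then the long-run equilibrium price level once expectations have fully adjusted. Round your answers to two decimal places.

Short run: with Pᵉ = 117, SRAS is Y = 2857 + 5P. Setting AD = SRAS gives 1030 = 17P, so P = 60.59 and Y = 3887 − 12P = 3159.94.
Output 3159.94 is below potential 3442, so over time expected prices fall and SRAS shifts right until Y returns to 3442.
Long run: Y = 3442 on the AD curve gives 3442 = 3887 − 12P, so P = 37.08.

Short run: P = 60.59, Y = 3159.94. Long run: P = 37.08.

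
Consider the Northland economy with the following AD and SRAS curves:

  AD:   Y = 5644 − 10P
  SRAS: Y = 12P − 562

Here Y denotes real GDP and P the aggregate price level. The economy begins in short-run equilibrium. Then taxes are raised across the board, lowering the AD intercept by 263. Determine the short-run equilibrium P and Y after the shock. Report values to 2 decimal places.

P = 270.14, Y = 2679.64

This is a negative demand shock: AD shifts left.
New AD: Y = 5381 − 10P.
Set AD = SRAS: 5381 − 10P = 12P − 562, so 5943 = 22P and P = 270.14.
Substituting into AD, Y = 2679.64.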